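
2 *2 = 4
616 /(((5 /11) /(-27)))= -182952 /5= -36590.40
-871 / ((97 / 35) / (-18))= 548730 / 97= 5657.01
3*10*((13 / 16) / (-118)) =-195 / 944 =-0.21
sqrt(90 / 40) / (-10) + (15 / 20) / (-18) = -0.19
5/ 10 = 1/ 2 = 0.50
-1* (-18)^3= 5832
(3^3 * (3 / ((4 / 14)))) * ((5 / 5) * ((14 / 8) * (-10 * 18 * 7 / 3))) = -416745 / 2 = -208372.50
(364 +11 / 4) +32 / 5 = 7463 / 20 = 373.15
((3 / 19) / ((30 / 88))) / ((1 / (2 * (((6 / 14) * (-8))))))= -2112 / 665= -3.18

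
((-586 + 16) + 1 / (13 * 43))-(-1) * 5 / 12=-3820753 / 6708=-569.58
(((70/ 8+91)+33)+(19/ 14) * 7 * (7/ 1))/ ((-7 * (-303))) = 797/ 8484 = 0.09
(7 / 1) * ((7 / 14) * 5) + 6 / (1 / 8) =131 / 2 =65.50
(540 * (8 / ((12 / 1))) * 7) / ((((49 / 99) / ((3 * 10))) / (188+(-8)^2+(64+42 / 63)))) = 338580000 / 7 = 48368571.43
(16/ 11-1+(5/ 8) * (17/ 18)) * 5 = 8275/ 1584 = 5.22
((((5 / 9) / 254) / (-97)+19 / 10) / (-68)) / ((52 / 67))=-0.04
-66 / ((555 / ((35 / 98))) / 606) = -6666 / 259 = -25.74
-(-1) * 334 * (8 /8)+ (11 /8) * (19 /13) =34945 /104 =336.01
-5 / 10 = -1 / 2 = -0.50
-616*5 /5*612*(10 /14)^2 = -1346400 /7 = -192342.86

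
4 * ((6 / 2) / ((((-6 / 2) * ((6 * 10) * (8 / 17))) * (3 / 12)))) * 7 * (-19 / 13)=2261 / 390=5.80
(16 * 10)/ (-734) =-80/ 367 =-0.22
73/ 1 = 73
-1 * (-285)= 285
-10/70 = -1/7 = -0.14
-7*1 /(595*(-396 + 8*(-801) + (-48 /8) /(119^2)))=833 /481757250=0.00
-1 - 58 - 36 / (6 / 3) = -77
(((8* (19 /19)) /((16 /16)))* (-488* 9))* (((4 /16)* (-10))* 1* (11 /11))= 87840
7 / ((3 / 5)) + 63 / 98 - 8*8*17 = -45179 / 42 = -1075.69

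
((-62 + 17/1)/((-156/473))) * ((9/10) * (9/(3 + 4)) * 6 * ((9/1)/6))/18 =114939/1456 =78.94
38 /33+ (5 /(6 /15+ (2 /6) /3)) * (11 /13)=93037 /9867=9.43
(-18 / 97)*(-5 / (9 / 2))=20 / 97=0.21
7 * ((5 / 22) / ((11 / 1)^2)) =35 / 2662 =0.01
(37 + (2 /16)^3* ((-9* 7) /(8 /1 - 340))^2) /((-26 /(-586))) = 833.92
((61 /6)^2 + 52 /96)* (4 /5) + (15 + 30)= 11531 /90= 128.12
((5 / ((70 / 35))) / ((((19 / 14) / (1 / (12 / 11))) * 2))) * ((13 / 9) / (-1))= -5005 / 4104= -1.22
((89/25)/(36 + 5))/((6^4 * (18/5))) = 89/4782240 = 0.00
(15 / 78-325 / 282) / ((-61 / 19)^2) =-635360 / 6820593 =-0.09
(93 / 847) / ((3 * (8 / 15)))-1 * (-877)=5943017 / 6776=877.07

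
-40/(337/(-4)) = 160/337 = 0.47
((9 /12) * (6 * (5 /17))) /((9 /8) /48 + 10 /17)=2880 /1331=2.16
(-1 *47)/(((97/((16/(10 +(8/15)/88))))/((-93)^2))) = -1073167920/160147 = -6701.14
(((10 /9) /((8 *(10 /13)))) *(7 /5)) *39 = 1183 /120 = 9.86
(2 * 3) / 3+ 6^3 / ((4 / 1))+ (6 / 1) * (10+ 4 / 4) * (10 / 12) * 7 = 441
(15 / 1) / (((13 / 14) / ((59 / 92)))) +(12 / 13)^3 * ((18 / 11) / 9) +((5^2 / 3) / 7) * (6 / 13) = 86004067 / 7781774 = 11.05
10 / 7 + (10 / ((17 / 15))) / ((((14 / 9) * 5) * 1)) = 305 / 119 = 2.56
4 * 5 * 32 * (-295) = -188800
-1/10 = -0.10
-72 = -72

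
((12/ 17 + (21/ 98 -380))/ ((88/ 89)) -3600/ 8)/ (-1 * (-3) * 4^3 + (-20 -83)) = -17454469/ 1864016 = -9.36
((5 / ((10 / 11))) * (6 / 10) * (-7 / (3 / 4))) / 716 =-77 / 1790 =-0.04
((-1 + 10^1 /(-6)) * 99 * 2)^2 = 278784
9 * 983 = 8847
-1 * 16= -16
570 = 570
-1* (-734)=734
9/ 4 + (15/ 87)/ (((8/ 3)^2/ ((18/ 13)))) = 27549/ 12064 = 2.28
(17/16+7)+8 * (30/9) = 1667/48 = 34.73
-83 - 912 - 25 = -1020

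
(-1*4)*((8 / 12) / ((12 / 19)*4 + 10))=-76 / 357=-0.21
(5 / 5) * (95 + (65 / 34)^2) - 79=22721 / 1156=19.65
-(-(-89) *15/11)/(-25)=267/55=4.85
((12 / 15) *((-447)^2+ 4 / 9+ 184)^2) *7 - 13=90714052892203 / 405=223985315783.22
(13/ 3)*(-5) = -65/ 3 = -21.67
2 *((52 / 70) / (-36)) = -13 / 315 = -0.04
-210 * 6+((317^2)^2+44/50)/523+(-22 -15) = 252434019772/13075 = 19306617.19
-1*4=-4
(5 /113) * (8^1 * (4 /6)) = 80 /339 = 0.24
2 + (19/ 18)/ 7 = 271/ 126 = 2.15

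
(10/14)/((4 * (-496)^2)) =5/6888448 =0.00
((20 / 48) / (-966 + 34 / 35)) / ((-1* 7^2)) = 25 / 2837184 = 0.00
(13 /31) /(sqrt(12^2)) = 13 /372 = 0.03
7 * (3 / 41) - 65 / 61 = -1384 / 2501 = -0.55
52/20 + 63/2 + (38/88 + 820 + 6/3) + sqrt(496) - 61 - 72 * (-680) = 4 * sqrt(31) + 10946217/220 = 49777.80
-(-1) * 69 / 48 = 23 / 16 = 1.44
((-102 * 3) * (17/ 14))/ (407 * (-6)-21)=867/ 5747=0.15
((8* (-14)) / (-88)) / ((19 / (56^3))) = 2458624 / 209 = 11763.75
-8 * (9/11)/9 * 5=-40/11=-3.64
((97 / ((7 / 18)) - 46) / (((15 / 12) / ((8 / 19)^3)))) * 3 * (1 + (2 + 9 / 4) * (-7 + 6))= -28434432 / 240065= -118.44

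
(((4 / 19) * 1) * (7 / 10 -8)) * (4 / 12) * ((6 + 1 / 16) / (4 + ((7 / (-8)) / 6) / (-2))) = -28324 / 37145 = -0.76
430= 430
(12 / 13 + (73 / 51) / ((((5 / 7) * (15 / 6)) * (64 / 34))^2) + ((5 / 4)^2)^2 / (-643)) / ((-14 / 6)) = -0.45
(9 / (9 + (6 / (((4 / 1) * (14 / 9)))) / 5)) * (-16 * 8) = -17920 / 143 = -125.31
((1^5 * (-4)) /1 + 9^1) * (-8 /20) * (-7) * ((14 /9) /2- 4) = -45.11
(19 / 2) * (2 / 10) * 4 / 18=19 / 45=0.42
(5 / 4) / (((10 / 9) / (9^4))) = 59049 / 8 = 7381.12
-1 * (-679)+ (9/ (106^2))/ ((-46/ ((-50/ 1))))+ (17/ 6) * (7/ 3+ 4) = 1620991655/ 2325852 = 696.95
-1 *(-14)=14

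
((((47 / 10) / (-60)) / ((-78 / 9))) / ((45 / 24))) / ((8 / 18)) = 141 / 13000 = 0.01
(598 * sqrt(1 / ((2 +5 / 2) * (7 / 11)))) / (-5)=-598 * sqrt(154) / 105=-70.68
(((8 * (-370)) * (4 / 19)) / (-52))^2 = 8761600 / 61009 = 143.61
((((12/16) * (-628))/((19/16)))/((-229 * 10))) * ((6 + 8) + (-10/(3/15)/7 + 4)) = 15072/8015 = 1.88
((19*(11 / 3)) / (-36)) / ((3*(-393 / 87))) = 6061 / 42444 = 0.14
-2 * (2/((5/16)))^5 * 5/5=-67108864/3125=-21474.84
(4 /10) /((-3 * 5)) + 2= 148 /75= 1.97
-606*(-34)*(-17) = -350268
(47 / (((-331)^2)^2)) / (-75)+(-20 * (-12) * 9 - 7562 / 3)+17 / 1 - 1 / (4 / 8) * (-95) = -138341636609572 / 900270954075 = -153.67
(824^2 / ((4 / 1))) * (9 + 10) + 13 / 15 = 3225136.87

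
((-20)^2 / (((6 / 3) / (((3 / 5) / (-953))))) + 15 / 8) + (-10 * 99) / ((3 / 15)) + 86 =-37069801 / 7624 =-4862.25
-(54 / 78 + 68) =-893 / 13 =-68.69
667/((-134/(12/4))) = -2001/134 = -14.93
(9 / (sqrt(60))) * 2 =3 * sqrt(15) / 5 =2.32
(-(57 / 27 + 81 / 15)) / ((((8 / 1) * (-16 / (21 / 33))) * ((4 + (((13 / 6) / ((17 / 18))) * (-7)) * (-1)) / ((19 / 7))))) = 54587 / 10802880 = 0.01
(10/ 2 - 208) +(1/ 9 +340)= 1234/ 9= 137.11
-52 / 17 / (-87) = 52 / 1479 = 0.04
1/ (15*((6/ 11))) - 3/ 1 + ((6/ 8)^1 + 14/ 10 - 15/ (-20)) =1/ 45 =0.02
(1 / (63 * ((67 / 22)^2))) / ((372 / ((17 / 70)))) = 2057 / 1841073570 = 0.00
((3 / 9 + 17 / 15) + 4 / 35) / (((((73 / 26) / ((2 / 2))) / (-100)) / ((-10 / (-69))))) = -8.16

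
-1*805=-805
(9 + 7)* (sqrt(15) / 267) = 16* sqrt(15) / 267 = 0.23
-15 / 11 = -1.36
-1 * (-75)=75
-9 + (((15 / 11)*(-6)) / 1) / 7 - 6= -1245 / 77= -16.17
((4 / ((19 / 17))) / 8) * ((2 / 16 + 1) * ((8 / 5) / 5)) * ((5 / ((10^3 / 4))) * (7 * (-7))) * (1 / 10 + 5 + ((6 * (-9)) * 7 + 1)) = 27881343 / 475000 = 58.70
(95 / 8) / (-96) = -95 / 768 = -0.12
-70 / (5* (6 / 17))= -119 / 3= -39.67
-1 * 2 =-2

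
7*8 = 56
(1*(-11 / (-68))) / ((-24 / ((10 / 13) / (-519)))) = 55 / 5505552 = 0.00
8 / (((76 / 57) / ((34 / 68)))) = 3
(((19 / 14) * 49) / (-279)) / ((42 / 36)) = -19 / 93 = -0.20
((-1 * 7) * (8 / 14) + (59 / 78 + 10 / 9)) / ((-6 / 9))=499 / 156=3.20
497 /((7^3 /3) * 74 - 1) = 1491 /25379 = 0.06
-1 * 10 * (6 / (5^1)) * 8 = -96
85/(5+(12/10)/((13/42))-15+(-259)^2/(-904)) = -4994600/4720057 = -1.06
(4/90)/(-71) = -2/3195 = -0.00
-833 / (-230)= 833 / 230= 3.62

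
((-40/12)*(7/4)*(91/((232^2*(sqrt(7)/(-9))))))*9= 12285*sqrt(7)/107648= 0.30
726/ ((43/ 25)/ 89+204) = 1615350/ 453943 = 3.56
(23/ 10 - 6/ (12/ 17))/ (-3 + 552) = -31/ 2745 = -0.01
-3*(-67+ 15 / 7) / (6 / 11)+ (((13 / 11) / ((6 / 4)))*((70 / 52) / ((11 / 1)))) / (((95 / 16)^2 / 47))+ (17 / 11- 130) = 1047504008 / 4586505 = 228.39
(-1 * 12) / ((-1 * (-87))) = -4 / 29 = -0.14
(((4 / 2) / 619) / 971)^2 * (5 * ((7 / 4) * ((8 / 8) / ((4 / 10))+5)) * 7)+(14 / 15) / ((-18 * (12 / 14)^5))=-0.11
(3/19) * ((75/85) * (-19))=-45/17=-2.65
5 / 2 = 2.50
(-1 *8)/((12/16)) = -32/3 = -10.67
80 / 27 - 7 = -109 / 27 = -4.04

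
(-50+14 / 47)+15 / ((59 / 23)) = -121609 / 2773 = -43.85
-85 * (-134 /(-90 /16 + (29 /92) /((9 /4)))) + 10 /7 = -2075.18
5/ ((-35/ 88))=-88/ 7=-12.57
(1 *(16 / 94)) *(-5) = -40 / 47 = -0.85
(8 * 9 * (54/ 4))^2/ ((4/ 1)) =236196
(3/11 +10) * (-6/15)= -226/55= -4.11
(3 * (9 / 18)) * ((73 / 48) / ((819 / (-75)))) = -1825 / 8736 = -0.21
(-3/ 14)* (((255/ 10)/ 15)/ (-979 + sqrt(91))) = 17* sqrt(91)/ 44723000 + 16643/ 44723000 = 0.00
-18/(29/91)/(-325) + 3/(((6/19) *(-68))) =3361/98600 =0.03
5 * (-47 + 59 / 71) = -230.85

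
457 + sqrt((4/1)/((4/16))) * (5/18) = 4123/9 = 458.11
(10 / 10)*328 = 328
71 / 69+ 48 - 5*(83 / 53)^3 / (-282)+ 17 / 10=40875405697 / 804680185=50.80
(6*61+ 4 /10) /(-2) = -916 /5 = -183.20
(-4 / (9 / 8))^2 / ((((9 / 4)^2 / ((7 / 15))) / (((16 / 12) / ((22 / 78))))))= 5.51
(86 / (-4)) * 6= -129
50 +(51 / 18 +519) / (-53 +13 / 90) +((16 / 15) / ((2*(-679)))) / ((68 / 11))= 33050678671 / 823650765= 40.13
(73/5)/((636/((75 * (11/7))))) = 4015/1484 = 2.71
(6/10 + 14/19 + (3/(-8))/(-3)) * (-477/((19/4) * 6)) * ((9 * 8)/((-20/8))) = 6359364/9025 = 704.64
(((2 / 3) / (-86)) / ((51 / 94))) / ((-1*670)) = 47 / 2203965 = 0.00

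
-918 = -918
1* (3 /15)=1 /5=0.20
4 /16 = 1 /4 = 0.25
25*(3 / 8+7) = 1475 / 8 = 184.38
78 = 78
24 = 24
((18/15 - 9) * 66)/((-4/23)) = 29601/10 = 2960.10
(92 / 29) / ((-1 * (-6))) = 46 / 87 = 0.53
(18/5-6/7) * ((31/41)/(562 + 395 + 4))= 96/44485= 0.00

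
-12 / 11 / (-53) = 12 / 583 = 0.02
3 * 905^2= 2457075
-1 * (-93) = 93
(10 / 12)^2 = 25 / 36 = 0.69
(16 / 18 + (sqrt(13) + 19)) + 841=sqrt(13) + 7748 / 9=864.49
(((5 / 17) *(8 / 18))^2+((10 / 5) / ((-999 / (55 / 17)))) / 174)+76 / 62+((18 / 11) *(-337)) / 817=441544408825 / 777528845181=0.57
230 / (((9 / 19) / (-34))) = -148580 / 9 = -16508.89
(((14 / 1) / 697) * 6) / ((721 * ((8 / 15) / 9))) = 405 / 143582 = 0.00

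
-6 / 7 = -0.86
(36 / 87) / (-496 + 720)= 0.00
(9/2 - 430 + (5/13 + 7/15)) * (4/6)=-165613/585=-283.10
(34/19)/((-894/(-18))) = 102/2831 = 0.04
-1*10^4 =-10000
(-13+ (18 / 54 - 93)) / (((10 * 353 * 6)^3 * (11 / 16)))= -317 / 19596198253500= -0.00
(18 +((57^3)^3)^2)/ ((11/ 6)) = 242046413824146413239502218675602/ 11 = 22004219438558764839954750000000.00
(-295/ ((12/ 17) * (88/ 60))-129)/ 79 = -36427/ 6952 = -5.24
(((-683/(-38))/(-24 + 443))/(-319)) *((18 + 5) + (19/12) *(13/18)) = -3561845/1097089488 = -0.00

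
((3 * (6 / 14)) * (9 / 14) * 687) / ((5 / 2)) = 227.13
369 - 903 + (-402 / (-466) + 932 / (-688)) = -21420301 / 40076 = -534.49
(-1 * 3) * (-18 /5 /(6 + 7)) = 54 /65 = 0.83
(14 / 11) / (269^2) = 14 / 795971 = 0.00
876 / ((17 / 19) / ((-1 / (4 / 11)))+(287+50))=61028 / 23455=2.60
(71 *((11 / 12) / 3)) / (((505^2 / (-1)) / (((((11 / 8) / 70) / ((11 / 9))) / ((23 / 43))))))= -33583 / 13138888000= -0.00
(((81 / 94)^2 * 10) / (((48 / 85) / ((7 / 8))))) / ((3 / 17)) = 36869175 / 565504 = 65.20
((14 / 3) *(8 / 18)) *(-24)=-448 / 9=-49.78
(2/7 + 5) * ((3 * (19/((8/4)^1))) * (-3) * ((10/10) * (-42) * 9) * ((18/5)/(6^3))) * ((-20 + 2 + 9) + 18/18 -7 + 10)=-56943/4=-14235.75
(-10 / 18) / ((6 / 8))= -20 / 27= -0.74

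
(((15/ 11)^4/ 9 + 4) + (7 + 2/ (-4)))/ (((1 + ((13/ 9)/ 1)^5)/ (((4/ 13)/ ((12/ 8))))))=404721846/ 1321101353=0.31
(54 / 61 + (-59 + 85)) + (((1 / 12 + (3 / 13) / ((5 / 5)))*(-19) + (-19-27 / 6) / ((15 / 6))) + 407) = 19913053 / 47580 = 418.52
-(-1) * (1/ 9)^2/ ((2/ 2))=1/ 81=0.01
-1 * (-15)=15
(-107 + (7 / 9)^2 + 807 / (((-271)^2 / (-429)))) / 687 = -660956981 / 4086771327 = -0.16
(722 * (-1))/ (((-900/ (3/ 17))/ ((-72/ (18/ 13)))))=-9386/ 1275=-7.36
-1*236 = -236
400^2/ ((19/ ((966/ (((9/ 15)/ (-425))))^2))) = 74911690000000000/ 19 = 3942720526315789.47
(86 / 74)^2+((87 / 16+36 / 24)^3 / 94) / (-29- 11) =26604088201 / 21083914240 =1.26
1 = 1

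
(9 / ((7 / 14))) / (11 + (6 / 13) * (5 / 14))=819 / 508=1.61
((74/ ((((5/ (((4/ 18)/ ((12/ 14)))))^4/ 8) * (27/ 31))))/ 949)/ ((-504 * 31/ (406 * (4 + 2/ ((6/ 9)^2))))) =-87593282/ 76596259179375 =-0.00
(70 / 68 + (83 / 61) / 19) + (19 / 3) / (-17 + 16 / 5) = 5237539 / 8157042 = 0.64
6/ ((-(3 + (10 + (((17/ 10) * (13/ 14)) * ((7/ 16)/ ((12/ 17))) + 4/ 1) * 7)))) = -23040/ 183739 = -0.13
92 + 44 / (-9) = 784 / 9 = 87.11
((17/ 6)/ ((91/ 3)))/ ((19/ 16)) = 136/ 1729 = 0.08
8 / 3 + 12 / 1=44 / 3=14.67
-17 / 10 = -1.70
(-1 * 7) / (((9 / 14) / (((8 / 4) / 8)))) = -49 / 18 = -2.72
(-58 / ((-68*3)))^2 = 841 / 10404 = 0.08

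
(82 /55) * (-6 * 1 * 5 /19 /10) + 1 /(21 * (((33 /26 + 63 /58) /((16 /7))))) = -3226052 /17051265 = -0.19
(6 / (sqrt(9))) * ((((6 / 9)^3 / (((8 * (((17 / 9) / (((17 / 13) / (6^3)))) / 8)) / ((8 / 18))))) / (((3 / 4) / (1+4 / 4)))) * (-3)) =-64 / 9477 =-0.01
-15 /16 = -0.94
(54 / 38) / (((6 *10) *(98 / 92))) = 207 / 9310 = 0.02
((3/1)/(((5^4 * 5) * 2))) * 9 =27/6250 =0.00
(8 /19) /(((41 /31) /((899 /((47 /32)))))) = 7134464 /36613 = 194.86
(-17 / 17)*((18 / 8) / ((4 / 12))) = -27 / 4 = -6.75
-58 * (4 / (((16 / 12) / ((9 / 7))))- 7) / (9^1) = 1276 / 63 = 20.25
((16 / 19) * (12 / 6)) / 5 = 0.34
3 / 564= 1 / 188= 0.01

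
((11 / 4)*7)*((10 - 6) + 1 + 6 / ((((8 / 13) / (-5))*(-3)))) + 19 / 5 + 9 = 33749 / 80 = 421.86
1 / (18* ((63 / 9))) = 1 / 126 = 0.01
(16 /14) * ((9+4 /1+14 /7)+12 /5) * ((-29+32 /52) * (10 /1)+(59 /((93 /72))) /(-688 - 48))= -1831555494 /324415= -5645.72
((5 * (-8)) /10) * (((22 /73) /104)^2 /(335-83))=-121 /907805808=-0.00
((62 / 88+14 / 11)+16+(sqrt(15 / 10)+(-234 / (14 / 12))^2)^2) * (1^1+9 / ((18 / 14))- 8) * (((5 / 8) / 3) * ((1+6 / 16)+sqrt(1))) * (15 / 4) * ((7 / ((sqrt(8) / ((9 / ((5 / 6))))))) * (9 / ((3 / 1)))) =0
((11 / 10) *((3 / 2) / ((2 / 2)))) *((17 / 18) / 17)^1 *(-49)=-539 / 120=-4.49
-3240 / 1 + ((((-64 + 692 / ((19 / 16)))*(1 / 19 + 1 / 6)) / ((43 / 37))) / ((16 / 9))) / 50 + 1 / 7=-351926459 / 108661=-3238.76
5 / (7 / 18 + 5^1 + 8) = 90 / 241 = 0.37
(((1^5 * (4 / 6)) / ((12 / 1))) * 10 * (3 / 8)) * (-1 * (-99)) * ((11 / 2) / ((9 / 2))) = 25.21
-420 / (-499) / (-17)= -420 / 8483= -0.05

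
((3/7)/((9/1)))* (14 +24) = 38/21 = 1.81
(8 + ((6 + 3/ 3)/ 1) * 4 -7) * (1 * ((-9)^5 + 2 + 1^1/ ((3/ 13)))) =-5136712/ 3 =-1712237.33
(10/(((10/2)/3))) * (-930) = -5580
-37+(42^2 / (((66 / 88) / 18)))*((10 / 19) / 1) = 422657 / 19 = 22245.11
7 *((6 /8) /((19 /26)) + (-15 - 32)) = -12229 /38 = -321.82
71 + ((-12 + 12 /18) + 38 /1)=293 /3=97.67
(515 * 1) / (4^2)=515 / 16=32.19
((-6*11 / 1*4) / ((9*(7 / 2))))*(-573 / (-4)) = -8404 / 7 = -1200.57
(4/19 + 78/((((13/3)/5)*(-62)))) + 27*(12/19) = 15.81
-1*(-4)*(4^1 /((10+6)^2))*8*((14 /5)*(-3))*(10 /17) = -42 /17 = -2.47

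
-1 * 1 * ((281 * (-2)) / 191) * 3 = 1686 / 191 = 8.83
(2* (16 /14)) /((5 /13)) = 208 /35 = 5.94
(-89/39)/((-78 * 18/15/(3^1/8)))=445/48672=0.01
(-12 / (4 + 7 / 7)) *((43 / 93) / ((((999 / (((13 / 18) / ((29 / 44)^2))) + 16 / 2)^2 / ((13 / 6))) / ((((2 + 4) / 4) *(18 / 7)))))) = -1593388697472 / 63697987285130765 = -0.00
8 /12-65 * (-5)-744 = -1255 /3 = -418.33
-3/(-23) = 3/23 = 0.13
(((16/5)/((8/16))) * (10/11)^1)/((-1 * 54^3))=-8/216513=-0.00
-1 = -1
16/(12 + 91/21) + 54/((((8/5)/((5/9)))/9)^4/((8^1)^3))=516797067/196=2636719.73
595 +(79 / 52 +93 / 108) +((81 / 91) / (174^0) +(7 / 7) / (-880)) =431184661 / 720720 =598.27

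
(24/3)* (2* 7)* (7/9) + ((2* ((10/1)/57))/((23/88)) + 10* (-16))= -281392/3933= -71.55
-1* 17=-17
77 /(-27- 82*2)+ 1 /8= -425 /1528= -0.28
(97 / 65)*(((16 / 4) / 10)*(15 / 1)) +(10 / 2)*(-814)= -263968 / 65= -4061.05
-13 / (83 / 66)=-858 / 83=-10.34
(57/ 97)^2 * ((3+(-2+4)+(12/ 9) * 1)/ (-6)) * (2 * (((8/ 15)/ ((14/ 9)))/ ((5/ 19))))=-0.95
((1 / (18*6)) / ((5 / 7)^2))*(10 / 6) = 49 / 1620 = 0.03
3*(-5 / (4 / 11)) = -165 / 4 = -41.25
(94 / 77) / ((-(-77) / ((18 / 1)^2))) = 30456 / 5929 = 5.14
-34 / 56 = -17 / 28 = -0.61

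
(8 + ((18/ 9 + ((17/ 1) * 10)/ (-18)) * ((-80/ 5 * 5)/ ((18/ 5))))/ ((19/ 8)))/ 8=14939/ 1539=9.71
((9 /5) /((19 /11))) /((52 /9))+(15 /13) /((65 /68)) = 89103 /64220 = 1.39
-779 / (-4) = 779 / 4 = 194.75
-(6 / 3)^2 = -4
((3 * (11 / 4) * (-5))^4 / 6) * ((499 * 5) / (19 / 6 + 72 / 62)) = 278184017.57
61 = 61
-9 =-9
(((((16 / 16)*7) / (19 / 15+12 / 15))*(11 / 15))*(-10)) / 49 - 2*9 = -4016 / 217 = -18.51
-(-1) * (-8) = -8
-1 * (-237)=237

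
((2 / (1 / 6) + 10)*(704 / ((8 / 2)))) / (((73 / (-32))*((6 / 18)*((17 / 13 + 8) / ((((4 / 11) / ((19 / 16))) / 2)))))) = -1277952 / 15257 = -83.76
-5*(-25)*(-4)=-500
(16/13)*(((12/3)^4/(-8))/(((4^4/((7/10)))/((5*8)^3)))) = -89600/13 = -6892.31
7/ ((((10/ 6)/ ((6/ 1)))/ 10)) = 252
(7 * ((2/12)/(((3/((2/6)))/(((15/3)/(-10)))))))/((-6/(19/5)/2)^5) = 17332693/82012500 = 0.21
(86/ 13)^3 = 636056/ 2197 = 289.51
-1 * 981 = -981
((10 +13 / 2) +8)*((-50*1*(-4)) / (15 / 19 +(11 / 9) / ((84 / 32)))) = 17595900 / 4507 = 3904.13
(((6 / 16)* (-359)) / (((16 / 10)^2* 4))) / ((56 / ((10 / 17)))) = -134625 / 974848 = -0.14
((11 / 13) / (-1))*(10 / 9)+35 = 3985 / 117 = 34.06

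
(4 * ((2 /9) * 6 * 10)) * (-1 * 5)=-800 /3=-266.67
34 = 34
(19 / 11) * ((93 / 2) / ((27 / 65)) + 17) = 4009 / 18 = 222.72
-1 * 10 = -10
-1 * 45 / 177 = -15 / 59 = -0.25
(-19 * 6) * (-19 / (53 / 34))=73644 / 53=1389.51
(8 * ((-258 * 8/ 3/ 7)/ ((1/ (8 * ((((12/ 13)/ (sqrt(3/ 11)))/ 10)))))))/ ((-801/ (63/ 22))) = 44032 * sqrt(33)/ 63635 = 3.97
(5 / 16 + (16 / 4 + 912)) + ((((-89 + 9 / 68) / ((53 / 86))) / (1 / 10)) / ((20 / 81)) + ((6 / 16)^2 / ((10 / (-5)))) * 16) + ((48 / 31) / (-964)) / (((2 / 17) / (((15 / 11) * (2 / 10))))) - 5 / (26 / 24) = -75921781668357 / 15401376848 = -4929.55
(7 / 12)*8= 14 / 3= 4.67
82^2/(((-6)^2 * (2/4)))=373.56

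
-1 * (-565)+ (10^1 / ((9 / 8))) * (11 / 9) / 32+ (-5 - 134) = 69067 / 162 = 426.34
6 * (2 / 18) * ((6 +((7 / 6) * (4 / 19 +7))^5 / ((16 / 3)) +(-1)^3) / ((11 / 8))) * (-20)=-368931021289745 / 4813536456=-76644.48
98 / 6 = 49 / 3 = 16.33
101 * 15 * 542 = 821130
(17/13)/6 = 17/78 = 0.22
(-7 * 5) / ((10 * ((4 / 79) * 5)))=-553 / 40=-13.82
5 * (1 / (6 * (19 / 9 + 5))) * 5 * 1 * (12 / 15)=15 / 32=0.47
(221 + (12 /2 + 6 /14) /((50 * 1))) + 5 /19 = 294451 /1330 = 221.39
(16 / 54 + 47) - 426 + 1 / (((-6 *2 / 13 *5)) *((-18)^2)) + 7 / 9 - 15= -7638493 / 19440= -392.93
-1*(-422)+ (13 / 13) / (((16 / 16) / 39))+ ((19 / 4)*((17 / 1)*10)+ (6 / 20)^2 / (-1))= 126841 / 100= 1268.41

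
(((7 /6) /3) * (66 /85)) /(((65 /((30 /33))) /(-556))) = -7784 /3315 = -2.35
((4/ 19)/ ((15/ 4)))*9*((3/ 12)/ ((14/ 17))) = 102/ 665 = 0.15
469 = 469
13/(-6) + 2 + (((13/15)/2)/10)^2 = -14831/90000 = -0.16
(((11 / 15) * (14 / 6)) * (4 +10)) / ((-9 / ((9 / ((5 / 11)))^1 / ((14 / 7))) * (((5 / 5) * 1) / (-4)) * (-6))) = -17.57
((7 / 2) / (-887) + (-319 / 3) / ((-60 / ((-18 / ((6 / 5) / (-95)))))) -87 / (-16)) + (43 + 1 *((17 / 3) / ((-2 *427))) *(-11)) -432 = 2141.92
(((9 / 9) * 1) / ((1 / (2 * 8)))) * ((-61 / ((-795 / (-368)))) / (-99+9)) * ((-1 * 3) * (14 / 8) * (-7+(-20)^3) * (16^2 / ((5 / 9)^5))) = 4226545230372864 / 4140625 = 1020750546.20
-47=-47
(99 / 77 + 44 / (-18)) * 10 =-730 / 63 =-11.59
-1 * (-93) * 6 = 558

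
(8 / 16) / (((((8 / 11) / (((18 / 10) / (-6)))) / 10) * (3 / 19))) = -209 / 16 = -13.06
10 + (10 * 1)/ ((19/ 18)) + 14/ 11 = 4336/ 209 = 20.75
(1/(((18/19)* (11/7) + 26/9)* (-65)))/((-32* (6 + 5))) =1197/119891200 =0.00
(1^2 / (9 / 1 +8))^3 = 1 / 4913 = 0.00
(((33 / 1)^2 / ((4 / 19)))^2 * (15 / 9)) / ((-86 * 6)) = -237843045 / 2752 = -86425.53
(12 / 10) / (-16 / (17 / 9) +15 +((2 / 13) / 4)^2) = 68952 / 375265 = 0.18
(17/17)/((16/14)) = 7/8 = 0.88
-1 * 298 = -298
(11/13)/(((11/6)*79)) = 0.01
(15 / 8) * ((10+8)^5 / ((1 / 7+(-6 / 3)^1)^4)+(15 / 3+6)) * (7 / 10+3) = 503625530229 / 456976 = 1102083.11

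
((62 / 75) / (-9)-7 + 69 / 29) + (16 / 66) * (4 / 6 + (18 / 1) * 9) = 7476472 / 215325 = 34.72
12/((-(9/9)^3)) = -12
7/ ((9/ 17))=119/ 9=13.22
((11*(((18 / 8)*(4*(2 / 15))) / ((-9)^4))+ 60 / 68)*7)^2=1324324528849 / 34556951025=38.32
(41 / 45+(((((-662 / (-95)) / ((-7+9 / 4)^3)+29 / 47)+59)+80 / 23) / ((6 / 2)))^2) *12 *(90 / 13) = 3646546693705311370872 / 99231647053770005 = 36747.82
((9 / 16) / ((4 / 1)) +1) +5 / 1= 393 / 64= 6.14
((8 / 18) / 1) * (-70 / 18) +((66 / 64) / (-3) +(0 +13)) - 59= -124603 / 2592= -48.07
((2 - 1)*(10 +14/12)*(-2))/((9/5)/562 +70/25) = -188270/23631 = -7.97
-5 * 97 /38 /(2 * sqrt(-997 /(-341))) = -3.73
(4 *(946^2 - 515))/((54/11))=19676822/27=728771.19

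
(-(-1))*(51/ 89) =51/ 89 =0.57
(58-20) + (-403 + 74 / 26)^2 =27067226 / 169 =160161.10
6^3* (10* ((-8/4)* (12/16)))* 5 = -16200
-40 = -40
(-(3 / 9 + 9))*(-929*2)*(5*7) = 1820840 / 3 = 606946.67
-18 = -18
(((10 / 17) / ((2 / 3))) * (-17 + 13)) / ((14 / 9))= -270 / 119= -2.27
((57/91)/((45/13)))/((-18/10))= -19/189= -0.10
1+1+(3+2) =7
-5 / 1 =-5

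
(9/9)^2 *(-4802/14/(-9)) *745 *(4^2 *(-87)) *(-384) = 15176734720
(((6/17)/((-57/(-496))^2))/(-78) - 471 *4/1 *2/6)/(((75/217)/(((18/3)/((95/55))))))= -2153877120472/341063775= -6315.17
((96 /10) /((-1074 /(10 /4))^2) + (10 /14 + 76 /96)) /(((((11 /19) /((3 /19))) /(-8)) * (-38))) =8106653 /93751966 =0.09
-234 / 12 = -39 / 2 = -19.50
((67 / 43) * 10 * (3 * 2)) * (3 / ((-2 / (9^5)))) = -356065470 / 43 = -8280592.33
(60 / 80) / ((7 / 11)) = 33 / 28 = 1.18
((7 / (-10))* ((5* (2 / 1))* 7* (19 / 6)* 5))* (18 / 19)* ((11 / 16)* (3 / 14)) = -3465 / 32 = -108.28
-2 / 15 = -0.13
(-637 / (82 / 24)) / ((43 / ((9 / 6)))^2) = -17199 / 75809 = -0.23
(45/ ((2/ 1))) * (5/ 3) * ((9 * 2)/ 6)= 225/ 2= 112.50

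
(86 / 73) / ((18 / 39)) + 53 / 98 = 66389 / 21462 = 3.09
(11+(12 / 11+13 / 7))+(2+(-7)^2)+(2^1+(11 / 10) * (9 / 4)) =69.42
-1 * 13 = -13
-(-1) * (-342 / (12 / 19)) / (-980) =1083 / 1960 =0.55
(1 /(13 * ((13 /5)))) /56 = 5 /9464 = 0.00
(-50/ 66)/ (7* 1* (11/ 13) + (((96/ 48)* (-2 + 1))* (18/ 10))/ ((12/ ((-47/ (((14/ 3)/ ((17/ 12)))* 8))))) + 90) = -1456000/ 185384793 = -0.01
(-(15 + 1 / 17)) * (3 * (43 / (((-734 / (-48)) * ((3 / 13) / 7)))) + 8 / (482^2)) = -1396352923136 / 362367359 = -3853.42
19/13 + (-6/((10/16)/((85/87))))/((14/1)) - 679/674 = -383895/1778686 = -0.22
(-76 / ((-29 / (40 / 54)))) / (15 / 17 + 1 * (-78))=-1360 / 54027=-0.03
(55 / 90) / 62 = 11 / 1116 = 0.01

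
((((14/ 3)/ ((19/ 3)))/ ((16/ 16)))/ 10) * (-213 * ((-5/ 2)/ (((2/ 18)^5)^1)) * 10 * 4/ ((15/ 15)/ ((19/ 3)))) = 586947060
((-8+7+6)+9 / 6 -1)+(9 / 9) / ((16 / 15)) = 103 / 16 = 6.44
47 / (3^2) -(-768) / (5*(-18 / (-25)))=1967 / 9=218.56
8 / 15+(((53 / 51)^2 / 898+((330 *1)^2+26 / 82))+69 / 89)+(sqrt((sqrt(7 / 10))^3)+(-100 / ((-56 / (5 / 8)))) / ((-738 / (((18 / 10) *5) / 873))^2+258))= 10^(1 / 4) *7^(3 / 4) / 10+443933491590456429086261411 / 4076463357509784202080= 108902.39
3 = 3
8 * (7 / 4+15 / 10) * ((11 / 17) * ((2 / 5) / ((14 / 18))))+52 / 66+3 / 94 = 17482181 / 1845690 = 9.47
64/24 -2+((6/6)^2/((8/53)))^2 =8555/192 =44.56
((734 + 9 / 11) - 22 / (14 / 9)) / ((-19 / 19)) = -55492 / 77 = -720.68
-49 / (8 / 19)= -931 / 8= -116.38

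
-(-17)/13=17/13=1.31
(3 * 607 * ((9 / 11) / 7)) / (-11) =-19.35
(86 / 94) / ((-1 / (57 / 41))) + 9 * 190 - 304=1404.73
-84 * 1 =-84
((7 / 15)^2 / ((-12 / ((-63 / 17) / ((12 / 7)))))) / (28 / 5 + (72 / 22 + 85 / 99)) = 26411 / 6551120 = 0.00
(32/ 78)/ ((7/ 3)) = 16/ 91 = 0.18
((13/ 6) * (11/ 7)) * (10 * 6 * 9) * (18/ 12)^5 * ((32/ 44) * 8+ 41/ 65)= 90038.01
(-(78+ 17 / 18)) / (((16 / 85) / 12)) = -120785 / 24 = -5032.71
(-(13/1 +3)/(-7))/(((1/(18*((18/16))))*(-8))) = -81/14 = -5.79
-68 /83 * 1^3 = -68 /83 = -0.82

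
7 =7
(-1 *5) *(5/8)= -25/8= -3.12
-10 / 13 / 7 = -10 / 91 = -0.11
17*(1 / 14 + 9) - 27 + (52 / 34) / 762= 11535719 / 90678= 127.22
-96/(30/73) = -1168/5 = -233.60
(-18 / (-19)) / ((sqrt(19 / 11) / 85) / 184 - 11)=-532759708800 / 6185932174039 - 281520 * sqrt(209) / 6185932174039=-0.09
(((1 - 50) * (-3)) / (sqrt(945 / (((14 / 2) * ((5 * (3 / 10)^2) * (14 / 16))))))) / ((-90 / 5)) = -49 * sqrt(42) / 720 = -0.44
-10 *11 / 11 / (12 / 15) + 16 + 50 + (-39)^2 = 3149 / 2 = 1574.50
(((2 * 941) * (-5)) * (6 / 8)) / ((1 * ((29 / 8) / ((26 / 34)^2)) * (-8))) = 142.31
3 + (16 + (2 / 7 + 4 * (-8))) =-89 / 7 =-12.71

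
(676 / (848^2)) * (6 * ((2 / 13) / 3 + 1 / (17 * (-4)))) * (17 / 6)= 1261 / 2157312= 0.00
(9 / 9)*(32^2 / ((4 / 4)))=1024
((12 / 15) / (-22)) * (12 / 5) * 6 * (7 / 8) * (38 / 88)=-1197 / 6050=-0.20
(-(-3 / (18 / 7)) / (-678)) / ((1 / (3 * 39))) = -91 / 452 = -0.20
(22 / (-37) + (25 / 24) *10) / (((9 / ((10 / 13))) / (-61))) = -1330105 / 25974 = -51.21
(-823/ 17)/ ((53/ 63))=-51849/ 901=-57.55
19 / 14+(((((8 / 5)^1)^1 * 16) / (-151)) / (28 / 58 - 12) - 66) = -114080941 / 1765190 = -64.63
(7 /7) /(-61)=-1 /61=-0.02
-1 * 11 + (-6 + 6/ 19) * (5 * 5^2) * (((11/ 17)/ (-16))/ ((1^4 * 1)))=22913/ 1292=17.73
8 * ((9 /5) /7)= 72 /35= 2.06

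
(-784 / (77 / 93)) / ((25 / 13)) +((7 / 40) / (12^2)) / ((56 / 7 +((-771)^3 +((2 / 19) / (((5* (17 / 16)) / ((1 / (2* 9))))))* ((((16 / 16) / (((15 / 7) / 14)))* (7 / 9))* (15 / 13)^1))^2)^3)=-353220417900654022661313430729801231131712267419205407799836887071467362009843998723488607639629 / 717355067076390288844537940525636140857415171483822869734292006307862115835491231456379779200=-492.39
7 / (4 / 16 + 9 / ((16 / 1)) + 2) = 112 / 45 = 2.49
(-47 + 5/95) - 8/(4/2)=-968/19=-50.95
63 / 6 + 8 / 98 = 1037 / 98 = 10.58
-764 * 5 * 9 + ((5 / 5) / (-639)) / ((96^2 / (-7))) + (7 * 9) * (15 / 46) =-34359.46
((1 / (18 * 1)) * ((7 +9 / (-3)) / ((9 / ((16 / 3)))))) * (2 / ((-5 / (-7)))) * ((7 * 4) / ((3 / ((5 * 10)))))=125440 / 729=172.07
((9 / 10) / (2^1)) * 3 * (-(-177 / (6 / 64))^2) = -24060672 / 5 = -4812134.40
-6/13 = -0.46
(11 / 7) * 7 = 11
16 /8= 2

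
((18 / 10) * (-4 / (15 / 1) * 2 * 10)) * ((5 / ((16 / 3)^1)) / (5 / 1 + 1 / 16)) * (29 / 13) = -464 / 117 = -3.97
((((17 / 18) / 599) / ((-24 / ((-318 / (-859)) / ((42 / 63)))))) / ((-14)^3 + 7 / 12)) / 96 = 901 / 6504654436224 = 0.00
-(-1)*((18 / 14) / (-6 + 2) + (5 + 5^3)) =3631 / 28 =129.68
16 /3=5.33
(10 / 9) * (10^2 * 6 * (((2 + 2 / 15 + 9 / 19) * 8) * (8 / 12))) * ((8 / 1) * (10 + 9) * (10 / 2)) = 190208000 / 27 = 7044740.74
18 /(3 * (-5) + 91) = 9 /38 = 0.24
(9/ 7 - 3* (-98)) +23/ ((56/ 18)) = 8475/ 28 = 302.68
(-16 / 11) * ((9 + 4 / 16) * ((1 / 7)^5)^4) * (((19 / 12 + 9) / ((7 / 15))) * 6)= -140970 / 6144004504916124077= -0.00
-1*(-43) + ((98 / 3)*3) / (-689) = 29529 / 689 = 42.86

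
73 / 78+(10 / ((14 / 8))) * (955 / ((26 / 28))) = 458473 / 78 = 5877.86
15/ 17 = 0.88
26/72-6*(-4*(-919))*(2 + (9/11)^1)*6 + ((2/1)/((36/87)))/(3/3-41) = -2953737617/7920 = -372946.67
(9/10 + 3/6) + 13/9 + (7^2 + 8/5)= 481/9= 53.44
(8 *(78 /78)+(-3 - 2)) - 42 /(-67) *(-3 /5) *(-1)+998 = 335461 /335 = 1001.38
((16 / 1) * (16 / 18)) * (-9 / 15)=-128 / 15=-8.53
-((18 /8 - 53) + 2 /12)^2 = -2558.67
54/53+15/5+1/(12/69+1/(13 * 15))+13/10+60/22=13.63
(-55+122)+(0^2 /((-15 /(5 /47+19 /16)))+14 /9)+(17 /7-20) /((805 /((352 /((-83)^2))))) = 23951251091 /349375635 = 68.55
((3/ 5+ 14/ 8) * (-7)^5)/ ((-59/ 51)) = 40286379/ 1180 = 34141.00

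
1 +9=10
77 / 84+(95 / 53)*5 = 6283 / 636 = 9.88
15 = 15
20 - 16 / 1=4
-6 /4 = -3 /2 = -1.50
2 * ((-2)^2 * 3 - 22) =-20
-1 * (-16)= 16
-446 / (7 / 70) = -4460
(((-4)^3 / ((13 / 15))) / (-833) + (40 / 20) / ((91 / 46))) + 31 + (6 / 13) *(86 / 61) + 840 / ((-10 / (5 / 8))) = -26092035 / 1321138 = -19.75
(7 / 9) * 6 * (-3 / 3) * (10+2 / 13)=-616 / 13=-47.38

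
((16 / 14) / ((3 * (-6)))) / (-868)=1 / 13671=0.00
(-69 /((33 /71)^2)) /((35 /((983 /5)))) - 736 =-2530.13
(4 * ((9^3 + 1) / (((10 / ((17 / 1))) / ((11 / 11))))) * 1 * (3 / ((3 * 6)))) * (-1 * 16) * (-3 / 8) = 4964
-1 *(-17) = 17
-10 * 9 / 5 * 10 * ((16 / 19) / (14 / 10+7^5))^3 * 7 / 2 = -640000 / 8078289326646273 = -0.00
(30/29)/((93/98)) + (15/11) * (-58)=-771350/9889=-78.00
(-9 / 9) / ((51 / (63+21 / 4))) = -91 / 68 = -1.34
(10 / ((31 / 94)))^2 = 883600 / 961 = 919.46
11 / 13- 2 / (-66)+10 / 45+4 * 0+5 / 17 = 30473 / 21879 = 1.39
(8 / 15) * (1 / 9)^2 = 8 / 1215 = 0.01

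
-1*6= -6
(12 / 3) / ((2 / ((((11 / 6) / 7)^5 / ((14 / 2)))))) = 0.00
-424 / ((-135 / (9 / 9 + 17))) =848 / 15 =56.53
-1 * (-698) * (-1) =-698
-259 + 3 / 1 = -256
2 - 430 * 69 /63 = -9848 /21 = -468.95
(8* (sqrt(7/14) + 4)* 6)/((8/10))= 30* sqrt(2) + 240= 282.43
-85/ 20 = -17/ 4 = -4.25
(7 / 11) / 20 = 7 / 220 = 0.03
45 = 45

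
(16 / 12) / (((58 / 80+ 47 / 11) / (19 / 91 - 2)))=-286880 / 600327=-0.48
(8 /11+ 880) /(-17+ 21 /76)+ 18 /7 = -4902358 /97867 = -50.09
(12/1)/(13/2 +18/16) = 96/61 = 1.57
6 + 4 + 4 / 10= 52 / 5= 10.40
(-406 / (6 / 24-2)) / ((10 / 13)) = 1508 / 5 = 301.60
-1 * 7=-7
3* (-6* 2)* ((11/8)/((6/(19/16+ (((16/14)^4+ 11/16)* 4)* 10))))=-122875467/153664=-799.64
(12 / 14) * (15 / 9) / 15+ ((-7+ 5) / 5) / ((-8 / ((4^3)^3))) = 1376266 / 105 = 13107.30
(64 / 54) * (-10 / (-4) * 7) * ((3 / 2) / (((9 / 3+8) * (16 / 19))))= 665 / 198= 3.36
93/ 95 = 0.98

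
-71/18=-3.94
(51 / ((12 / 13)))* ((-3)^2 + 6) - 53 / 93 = 308083 / 372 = 828.18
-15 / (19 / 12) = -180 / 19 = -9.47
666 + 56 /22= 668.55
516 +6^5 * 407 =3165348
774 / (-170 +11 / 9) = -6966 / 1519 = -4.59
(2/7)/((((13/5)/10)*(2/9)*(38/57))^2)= 455625/2366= 192.57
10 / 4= 5 / 2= 2.50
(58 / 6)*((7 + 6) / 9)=377 / 27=13.96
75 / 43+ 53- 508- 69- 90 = -26327 / 43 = -612.26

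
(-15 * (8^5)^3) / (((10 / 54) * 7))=-2849934139195392 / 7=-407133448456484.57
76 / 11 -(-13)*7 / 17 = 2293 / 187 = 12.26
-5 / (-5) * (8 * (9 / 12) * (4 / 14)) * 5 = 60 / 7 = 8.57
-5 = -5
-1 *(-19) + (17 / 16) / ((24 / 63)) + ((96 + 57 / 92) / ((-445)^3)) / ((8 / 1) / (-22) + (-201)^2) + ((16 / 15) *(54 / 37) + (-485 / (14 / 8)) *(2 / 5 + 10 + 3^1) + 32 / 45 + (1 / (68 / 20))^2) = -7744849383091510237592521 / 2099119300761975408000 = -3689.57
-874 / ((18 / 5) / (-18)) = 4370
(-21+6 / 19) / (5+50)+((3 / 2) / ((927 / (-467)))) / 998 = -242876267 / 644518380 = -0.38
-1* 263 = -263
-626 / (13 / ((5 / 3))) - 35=-4495 / 39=-115.26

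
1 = 1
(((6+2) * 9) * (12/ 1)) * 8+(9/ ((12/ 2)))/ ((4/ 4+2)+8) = 152067/ 22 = 6912.14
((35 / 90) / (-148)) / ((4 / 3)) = -7 / 3552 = -0.00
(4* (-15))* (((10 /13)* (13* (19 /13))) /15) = -760 /13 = -58.46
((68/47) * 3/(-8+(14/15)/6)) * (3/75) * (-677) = 1242972/82955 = 14.98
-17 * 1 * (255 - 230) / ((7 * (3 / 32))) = -13600 / 21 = -647.62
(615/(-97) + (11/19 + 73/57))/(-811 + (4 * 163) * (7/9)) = 74319/5040605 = 0.01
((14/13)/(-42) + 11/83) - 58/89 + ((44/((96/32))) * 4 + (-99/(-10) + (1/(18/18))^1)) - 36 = 95133697/2880930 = 33.02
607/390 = 1.56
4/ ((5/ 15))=12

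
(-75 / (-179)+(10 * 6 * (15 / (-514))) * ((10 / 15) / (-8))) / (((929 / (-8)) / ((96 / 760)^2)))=-1197504 / 15427980107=-0.00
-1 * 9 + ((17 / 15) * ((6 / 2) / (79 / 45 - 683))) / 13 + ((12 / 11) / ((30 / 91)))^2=2350453847 / 1205547200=1.95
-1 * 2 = -2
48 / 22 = 24 / 11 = 2.18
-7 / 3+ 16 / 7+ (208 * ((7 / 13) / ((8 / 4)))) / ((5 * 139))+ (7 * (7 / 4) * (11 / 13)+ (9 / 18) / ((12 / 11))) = 5493043 / 505960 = 10.86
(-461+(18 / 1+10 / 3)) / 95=-1319 / 285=-4.63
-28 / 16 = -7 / 4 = -1.75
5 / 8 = 0.62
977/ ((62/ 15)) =14655/ 62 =236.37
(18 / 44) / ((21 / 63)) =1.23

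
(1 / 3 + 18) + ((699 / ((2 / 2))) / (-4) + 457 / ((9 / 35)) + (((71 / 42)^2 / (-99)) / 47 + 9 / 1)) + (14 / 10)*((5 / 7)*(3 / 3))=3346367708 / 2051973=1630.80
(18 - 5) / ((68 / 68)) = 13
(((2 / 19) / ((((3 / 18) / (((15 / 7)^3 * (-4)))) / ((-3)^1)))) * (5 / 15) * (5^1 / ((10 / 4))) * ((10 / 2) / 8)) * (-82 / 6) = -424.66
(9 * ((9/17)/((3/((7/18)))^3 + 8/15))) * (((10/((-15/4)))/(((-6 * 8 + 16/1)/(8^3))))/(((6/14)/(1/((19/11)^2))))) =156881340/453505889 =0.35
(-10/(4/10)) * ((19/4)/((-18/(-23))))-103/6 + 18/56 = -84965/504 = -168.58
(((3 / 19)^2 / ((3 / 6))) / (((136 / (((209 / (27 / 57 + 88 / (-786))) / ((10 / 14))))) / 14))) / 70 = 272349 / 4591700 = 0.06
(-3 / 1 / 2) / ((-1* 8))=0.19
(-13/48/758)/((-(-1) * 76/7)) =-91/2765184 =-0.00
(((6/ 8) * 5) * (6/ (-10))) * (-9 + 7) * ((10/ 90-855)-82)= -4216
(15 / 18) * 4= 10 / 3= 3.33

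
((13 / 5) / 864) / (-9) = -13 / 38880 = -0.00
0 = 0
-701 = -701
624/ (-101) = -624/ 101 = -6.18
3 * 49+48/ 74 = 5463/ 37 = 147.65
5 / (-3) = -5 / 3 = -1.67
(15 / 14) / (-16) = -15 / 224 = -0.07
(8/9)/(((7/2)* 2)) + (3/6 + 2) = 331/126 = 2.63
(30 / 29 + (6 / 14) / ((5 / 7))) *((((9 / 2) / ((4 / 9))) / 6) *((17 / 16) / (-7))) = -108783 / 259840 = -0.42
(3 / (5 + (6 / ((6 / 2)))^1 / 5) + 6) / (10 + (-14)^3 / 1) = -59 / 24606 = -0.00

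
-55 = -55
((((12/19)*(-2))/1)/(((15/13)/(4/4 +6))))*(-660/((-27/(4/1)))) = -128128/171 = -749.29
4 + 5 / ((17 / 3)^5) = 5680643 / 1419857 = 4.00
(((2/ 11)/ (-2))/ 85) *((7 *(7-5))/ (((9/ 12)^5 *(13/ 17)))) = -14336/ 173745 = -0.08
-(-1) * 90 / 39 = 30 / 13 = 2.31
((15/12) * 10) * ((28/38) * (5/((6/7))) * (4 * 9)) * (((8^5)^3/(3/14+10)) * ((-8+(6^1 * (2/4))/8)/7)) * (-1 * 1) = 19718641532534784000/2717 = 7257505164716519.69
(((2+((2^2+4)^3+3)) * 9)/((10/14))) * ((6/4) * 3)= 293139/10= 29313.90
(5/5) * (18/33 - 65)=-709/11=-64.45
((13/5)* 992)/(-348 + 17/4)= -51584/6875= -7.50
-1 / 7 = -0.14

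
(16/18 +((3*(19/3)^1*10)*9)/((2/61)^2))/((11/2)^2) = 57266222/1089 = 52586.06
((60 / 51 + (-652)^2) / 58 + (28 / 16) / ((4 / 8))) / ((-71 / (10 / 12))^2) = 180755975 / 178935336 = 1.01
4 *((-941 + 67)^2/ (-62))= -1527752/ 31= -49282.32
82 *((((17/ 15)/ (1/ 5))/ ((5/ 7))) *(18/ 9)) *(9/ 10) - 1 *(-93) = 31599/ 25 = 1263.96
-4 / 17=-0.24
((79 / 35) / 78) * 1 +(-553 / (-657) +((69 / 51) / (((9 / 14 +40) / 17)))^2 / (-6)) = 158196044911 / 193566989070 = 0.82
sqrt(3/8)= 0.61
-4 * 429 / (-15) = 572 / 5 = 114.40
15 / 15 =1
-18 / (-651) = 6 / 217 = 0.03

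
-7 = -7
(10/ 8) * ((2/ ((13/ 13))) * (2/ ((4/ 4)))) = 5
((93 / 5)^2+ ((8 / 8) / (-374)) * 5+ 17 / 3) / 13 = 9862753 / 364650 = 27.05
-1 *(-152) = 152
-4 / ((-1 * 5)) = 4 / 5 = 0.80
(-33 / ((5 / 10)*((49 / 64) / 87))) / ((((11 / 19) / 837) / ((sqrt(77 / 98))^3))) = -1461040416*sqrt(154) / 2401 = -7551451.37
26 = 26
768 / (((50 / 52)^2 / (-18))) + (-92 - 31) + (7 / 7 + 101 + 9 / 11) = -102934014 / 6875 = -14972.22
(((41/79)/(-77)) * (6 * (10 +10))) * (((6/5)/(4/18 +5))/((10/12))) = -318816/1429505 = -0.22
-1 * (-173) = 173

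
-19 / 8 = -2.38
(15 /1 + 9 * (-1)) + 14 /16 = 55 /8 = 6.88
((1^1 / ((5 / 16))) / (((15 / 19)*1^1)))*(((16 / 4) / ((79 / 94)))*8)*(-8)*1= -7315456 / 5925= -1234.68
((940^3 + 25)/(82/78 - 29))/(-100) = 1295711079/4360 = 297181.44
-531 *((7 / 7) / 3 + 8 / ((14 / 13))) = -28851 / 7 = -4121.57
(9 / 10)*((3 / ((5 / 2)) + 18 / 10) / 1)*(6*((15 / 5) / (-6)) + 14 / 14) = -27 / 5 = -5.40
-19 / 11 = -1.73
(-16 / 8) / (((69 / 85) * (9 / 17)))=-2890 / 621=-4.65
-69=-69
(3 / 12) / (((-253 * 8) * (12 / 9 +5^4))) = -3 / 15212384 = -0.00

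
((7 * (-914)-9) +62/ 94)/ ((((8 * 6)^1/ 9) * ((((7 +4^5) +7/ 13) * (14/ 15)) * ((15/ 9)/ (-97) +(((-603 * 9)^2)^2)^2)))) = -81360981/ 49068825879183767226620778929776982336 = -0.00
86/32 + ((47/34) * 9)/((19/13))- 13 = -1.80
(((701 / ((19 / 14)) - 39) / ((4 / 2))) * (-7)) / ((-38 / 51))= 3239061 / 1444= 2243.12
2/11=0.18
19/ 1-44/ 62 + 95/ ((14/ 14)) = 3512/ 31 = 113.29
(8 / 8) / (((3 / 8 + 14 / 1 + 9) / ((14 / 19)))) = 112 / 3553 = 0.03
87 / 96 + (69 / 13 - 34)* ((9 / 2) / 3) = -17527 / 416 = -42.13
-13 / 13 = -1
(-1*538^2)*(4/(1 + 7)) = -144722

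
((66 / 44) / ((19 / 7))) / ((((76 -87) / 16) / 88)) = -1344 / 19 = -70.74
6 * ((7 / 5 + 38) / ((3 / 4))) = 1576 / 5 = 315.20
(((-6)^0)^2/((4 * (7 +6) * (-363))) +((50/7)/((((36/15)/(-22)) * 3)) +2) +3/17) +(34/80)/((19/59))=-23468011901/1280359080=-18.33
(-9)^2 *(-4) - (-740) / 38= -5786 / 19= -304.53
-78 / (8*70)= -39 / 280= -0.14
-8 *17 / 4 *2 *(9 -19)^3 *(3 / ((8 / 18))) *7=3213000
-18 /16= -9 /8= -1.12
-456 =-456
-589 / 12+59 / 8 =-1001 / 24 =-41.71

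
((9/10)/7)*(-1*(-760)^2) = -519840/7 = -74262.86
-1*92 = -92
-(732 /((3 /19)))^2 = -21492496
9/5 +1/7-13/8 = 89/280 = 0.32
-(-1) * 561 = 561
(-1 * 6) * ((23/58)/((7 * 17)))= -69/3451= -0.02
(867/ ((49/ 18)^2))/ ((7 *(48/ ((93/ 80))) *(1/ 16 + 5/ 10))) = 241893/ 336140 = 0.72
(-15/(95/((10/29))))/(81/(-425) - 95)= 6375/11145628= 0.00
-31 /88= -0.35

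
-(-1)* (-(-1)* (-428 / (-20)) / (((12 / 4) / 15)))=107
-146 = -146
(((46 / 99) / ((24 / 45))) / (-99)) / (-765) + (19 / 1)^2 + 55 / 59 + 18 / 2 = 43756957897 / 117964836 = 370.93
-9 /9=-1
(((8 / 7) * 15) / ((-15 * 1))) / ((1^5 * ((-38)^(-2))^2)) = -16681088 / 7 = -2383012.57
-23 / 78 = -0.29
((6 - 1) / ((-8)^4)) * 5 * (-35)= -0.21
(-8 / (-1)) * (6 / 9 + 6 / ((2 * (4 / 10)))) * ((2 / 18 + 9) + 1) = 17836 / 27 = 660.59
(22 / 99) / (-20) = -1 / 90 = -0.01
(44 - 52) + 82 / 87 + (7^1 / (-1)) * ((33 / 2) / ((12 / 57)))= -386755 / 696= -555.68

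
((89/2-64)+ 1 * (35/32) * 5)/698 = -449/22336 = -0.02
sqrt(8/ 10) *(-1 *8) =-16 *sqrt(5)/ 5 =-7.16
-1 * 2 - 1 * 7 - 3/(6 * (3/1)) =-55/6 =-9.17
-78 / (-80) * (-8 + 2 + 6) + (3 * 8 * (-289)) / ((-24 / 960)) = 277440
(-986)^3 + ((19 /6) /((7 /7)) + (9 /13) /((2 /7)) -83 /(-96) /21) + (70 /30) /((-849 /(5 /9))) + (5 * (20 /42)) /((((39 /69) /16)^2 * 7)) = -5822839724137863241 /6074411616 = -958584977.81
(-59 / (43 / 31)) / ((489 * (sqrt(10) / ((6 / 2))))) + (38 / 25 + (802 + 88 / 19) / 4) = 193019 / 950 - 1829 * sqrt(10) / 70090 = 203.10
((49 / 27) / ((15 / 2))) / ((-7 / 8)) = -112 / 405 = -0.28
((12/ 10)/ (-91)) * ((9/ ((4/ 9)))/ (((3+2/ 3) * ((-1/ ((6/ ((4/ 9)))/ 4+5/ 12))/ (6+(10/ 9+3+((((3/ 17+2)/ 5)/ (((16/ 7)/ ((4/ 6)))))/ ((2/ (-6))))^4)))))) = 526433874436323/ 188156108800000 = 2.80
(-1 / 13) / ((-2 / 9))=9 / 26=0.35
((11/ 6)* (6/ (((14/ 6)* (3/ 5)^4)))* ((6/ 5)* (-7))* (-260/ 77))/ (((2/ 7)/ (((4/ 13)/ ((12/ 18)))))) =5000/ 3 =1666.67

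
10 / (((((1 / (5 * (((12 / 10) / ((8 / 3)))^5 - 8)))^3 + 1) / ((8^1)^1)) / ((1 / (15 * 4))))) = 66645554084923458821404 / 49983379131692594116053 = 1.33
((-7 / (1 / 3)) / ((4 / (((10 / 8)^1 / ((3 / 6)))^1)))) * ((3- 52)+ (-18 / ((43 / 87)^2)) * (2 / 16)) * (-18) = -406846125 / 29584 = -13752.24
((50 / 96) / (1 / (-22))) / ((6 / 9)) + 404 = 6189 / 16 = 386.81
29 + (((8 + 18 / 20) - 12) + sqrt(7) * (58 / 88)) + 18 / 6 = 30.64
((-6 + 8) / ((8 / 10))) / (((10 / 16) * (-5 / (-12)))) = 48 / 5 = 9.60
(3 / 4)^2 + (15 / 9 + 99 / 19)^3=965447345 / 2963088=325.82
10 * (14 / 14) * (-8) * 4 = -320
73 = 73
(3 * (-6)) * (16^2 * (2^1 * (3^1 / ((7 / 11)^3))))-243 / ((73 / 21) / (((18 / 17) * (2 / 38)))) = -867726633474 / 8087597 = -107291.03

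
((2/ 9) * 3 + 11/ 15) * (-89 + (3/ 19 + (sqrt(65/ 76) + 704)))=862.52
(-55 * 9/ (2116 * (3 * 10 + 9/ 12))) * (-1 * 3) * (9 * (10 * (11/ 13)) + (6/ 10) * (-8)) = 459162/ 281957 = 1.63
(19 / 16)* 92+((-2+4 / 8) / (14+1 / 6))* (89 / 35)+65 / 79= 103226309 / 940100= 109.80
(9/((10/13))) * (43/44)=5031/440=11.43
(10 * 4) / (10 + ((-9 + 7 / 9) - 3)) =-360 / 11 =-32.73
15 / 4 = 3.75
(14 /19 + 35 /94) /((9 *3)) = 1981 /48222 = 0.04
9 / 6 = 3 / 2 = 1.50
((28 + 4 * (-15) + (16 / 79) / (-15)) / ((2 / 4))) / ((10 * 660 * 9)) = -9484 / 8798625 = -0.00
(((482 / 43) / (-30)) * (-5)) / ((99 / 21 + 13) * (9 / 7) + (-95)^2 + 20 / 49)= 11809 / 57193569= 0.00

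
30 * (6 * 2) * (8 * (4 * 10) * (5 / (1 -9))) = -72000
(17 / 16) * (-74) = -629 / 8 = -78.62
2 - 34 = -32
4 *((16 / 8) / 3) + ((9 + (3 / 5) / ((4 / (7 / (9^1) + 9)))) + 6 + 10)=437 / 15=29.13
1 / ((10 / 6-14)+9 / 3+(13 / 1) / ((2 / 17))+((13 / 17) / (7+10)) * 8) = 1734 / 176047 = 0.01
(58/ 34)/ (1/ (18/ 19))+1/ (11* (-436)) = 2503189/ 1549108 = 1.62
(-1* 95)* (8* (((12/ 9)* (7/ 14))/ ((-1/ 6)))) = 3040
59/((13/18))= 1062/13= 81.69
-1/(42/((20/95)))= -2/399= -0.01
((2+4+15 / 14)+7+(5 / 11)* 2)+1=2461 / 154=15.98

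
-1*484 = -484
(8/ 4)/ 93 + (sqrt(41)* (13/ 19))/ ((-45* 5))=2/ 93- 13* sqrt(41)/ 4275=0.00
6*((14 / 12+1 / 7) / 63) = 55 / 441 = 0.12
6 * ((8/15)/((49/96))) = 1536/245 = 6.27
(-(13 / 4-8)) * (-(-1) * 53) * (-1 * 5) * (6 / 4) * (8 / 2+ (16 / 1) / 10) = -10573.50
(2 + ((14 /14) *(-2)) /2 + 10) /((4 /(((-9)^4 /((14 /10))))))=360855 /28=12887.68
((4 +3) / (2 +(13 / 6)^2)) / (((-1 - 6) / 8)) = -288 / 241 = -1.20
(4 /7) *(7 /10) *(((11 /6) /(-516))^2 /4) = 121 /95852160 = 0.00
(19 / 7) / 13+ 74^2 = 498335 / 91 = 5476.21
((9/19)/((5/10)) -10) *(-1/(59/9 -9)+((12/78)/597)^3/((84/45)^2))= -3.70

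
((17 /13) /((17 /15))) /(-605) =-3 /1573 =-0.00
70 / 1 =70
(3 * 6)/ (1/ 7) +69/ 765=32153/ 255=126.09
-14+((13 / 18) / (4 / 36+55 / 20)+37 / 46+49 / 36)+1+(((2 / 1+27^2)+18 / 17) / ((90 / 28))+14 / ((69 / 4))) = 105345041 / 483276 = 217.98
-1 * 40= -40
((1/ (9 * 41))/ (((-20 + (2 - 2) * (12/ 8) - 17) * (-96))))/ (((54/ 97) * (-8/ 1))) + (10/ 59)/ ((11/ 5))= 28310797847/ 367474973184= 0.08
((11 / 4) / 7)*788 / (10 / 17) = 36839 / 70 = 526.27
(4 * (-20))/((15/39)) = -208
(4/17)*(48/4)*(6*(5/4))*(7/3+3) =1920/17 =112.94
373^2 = 139129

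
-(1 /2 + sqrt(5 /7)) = -sqrt(35) /7-1 /2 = -1.35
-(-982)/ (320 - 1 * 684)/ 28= -491/ 5096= -0.10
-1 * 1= -1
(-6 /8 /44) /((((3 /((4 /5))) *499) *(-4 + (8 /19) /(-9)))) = 0.00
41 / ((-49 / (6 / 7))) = -246 / 343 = -0.72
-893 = -893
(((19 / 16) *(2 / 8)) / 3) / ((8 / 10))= 95 / 768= 0.12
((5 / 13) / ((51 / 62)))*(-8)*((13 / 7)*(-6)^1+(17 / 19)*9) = 339760 / 29393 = 11.56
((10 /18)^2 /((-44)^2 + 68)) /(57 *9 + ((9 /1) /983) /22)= 270325 /900423158814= 0.00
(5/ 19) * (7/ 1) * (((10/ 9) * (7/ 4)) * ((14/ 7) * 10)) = 12250/ 171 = 71.64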